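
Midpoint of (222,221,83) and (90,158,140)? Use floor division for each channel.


Midpoint: each channel = ⌊(C₁+C₂)/2⌋
R: ⌊(222+90)/2⌋ = 156
G: ⌊(221+158)/2⌋ = 189
B: ⌊(83+140)/2⌋ = 111
= RGB(156, 189, 111)


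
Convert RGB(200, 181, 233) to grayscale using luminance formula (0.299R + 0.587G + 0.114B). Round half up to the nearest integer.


Gray = 0.299×R + 0.587×G + 0.114×B
Gray = 0.299×200 + 0.587×181 + 0.114×233
Gray = 59.800 + 106.247 + 26.562
Gray = 192.609 → round half up → 193
Gray = 193


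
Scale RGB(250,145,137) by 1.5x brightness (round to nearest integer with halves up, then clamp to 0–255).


Multiply each channel by 1.5, round half up, clamp to [0, 255]
R: 250×1.5 = 375 → clamp → 255
G: 145×1.5 = 217.5 → round → 218
B: 137×1.5 = 205.5 → round → 206
= RGB(255, 218, 206)


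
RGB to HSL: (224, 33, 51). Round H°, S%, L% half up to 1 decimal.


Normalize: R'=224/255≈0.8784, G'=33/255≈0.1294, B'=51/255≈0.2000
Max=224/255, Min=33/255, Δ=Max-Min=191/255
L = (Max+Min)/2 = (224+33)/510 = 257/510 = 0.50392… → L = 50.4%
L > 0.5 → S = Δ/(2-Max-Min) = 191/(510-224-33) = 191/253 = 0.75494… → S = 75.5%
(the 1/255 factors cancel in S and H, so raw channel differences can be used)
Max is R' → H = 60 × (((G-B)/Δ) mod 6) = 60 × (((33-51)/191) mod 6)
  (-18)/191 = -0.0942…; negative, so add 6 → 5.9057…
  H = 60 × 5.9057… = 354.345…° → H = 354.3°
= HSL(354.3°, 75.5%, 50.4%)


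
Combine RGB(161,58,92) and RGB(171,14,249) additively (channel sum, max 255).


Additive: each channel = min(255, C₁+C₂)
R: 161+171 = 332 → 255
G: 58+14 = 72 → 72
B: 92+249 = 341 → 255
= RGB(255, 72, 255)


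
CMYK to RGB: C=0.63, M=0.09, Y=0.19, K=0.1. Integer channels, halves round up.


R = 255 × (1-C) × (1-K) = 255 × 0.37 × 0.90 = 84.915 → 85
G = 255 × (1-M) × (1-K) = 255 × 0.91 × 0.90 = 208.845 → 209
B = 255 × (1-Y) × (1-K) = 255 × 0.81 × 0.90 = 185.895 → 186
= RGB(85, 209, 186)


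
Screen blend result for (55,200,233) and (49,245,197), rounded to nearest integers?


Screen: C = 255 - (255-A)×(255-B)/255, rounded to nearest integer
R: 255 - (255-55)×(255-49)/255 = 255 - 41200/255 ≈ 255 - 161.569 = 93.431 → 93
G: 255 - (255-200)×(255-245)/255 = 255 - 550/255 ≈ 255 - 2.157 = 252.843 → 253
B: 255 - (255-233)×(255-197)/255 = 255 - 1276/255 ≈ 255 - 5.004 = 249.996 → 250
= RGB(93, 253, 250)


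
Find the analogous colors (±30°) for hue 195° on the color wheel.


Base hue: 195°
Left analog: (195 - 30) mod 360 = 165°
Right analog: (195 + 30) mod 360 = 225°
Analogous hues = 165° and 225°


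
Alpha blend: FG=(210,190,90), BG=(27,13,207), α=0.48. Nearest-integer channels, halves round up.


C = α×F + (1-α)×B, with 1-α = 0.52
R: 0.48×210 + 0.52×27 = 100.80 + 14.04 = 114.84 → 115
G: 0.48×190 + 0.52×13 = 91.20 + 6.76 = 97.96 → 98
B: 0.48×90 + 0.52×207 = 43.20 + 107.64 = 150.84 → 151
= RGB(115, 98, 151)


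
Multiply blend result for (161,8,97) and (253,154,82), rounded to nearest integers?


Multiply: C = A×B/255, rounded to nearest integer
R: 161×253/255 = 40733/255 ≈ 159.737 → 160
G: 8×154/255 = 1232/255 ≈ 4.831 → 5
B: 97×82/255 = 7954/255 ≈ 31.192 → 31
= RGB(160, 5, 31)


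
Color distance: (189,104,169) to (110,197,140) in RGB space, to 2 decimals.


d = √[(R₁-R₂)² + (G₁-G₂)² + (B₁-B₂)²]
d = √[(189-110)² + (104-197)² + (169-140)²]
d = √[6241 + 8649 + 841]
d = √15731
d ≈ 125.42


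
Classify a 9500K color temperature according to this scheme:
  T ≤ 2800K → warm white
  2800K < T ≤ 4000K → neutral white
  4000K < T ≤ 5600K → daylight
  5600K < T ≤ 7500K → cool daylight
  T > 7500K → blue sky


Temperature: 9500K
9500K > 7500K → blue sky
Classification: blue sky


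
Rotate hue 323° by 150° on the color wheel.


New hue = (H + rotation) mod 360
New hue = (323 + 150) mod 360
= 473 mod 360
= 113°


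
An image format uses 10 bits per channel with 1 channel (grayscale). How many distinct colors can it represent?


Total bits = 10 bits/channel × 1 channels = 10 bits
Distinct colors = 2^10
= 1,024 colors


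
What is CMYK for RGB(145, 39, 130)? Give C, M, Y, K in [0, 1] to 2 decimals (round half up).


R'=145/255≈0.5686, G'=39/255≈0.1529, B'=130/255≈0.5098
K = 1 - max(R',G',B') = 1 - 145/255 = 110/255 = 0.43137… → 0.43
(1-R'-K)/(1-K) simplifies to (max-R)/max with max = 145:
C = (145-145)/145 = 0/145 = 0 → 0.00
M = (145-39)/145 = 106/145 = 0.73103… → 0.73
Y = (145-130)/145 = 15/145 = 0.10344… → 0.10
= CMYK(0.00, 0.73, 0.10, 0.43)


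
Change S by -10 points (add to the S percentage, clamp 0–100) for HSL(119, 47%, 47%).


Original S = 47%
Adjustment = -10 percentage points
New S = 47 + (-10) = 37
Clamp to [0, 100] → 37
= HSL(119°, 37%, 47%)


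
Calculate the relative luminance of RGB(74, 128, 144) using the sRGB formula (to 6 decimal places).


Linearize each channel (sRGB transfer function): c = v/255; c_lin = c/12.92 if c ≤ 0.04045, else ((c+0.055)/1.055)^2.4
  R: 74/255 ≈ 0.290196 > 0.04045 → ((0.290196+0.055)/1.055)^2.4 ≈ 0.068478
  G: 128/255 ≈ 0.501961 > 0.04045 → ((0.501961+0.055)/1.055)^2.4 ≈ 0.215861
  B: 144/255 ≈ 0.564706 > 0.04045 → ((0.564706+0.055)/1.055)^2.4 ≈ 0.278894
R_lin = 0.068478, G_lin = 0.215861, B_lin = 0.278894
L = 0.2126×R + 0.7152×G + 0.0722×B
L = 0.2126×0.068478 + 0.7152×0.215861 + 0.0722×0.278894
L ≈ 0.189078


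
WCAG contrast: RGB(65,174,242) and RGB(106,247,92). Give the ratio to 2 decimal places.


Linearize each sRGB channel c=v/255: c/12.92 if c ≤ 0.04045 else ((c+0.055)/1.055)^2.4
L = 0.2126×R_lin + 0.7152×G_lin + 0.0722×B_lin
Color 1 (65,174,242):
  R=65: 65/255≈0.2549 > 0.04045 → ((0.2549+0.055)/1.055)^2.4 ≈ 0.05286
  G=174: 174/255≈0.6824 > 0.04045 → ((0.6824+0.055)/1.055)^2.4 ≈ 0.42327
  B=242: 242/255≈0.9490 > 0.04045 → ((0.9490+0.055)/1.055)^2.4 ≈ 0.88792
  L1 = 0.2126×0.05286 + 0.7152×0.42327 + 0.0722×0.88792 ≈ 0.37807
Color 2 (106,247,92):
  R=106: 106/255≈0.4157 > 0.04045 → ((0.4157+0.055)/1.055)^2.4 ≈ 0.14413
  G=247: 247/255≈0.9686 > 0.04045 → ((0.9686+0.055)/1.055)^2.4 ≈ 0.93011
  B=92: 92/255≈0.3608 > 0.04045 → ((0.3608+0.055)/1.055)^2.4 ≈ 0.10702
  L2 = 0.2126×0.14413 + 0.7152×0.93011 + 0.0722×0.10702 ≈ 0.70358
Lighter = 0.70358, Darker = 0.37807
Ratio = (L_lighter + 0.05) / (L_darker + 0.05)
Ratio = (0.70358 + 0.05) / (0.37807 + 0.05) = 0.75358 / 0.42807 ≈ 1.7604
Ratio ≈ 1.76:1


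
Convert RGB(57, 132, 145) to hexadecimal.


R = 57 → 39 (hex)
G = 132 → 84 (hex)
B = 145 → 91 (hex)
Hex = #398491


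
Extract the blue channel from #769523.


Color: #769523
R = 76 = 118
G = 95 = 149
B = 23 = 35
Blue = 35


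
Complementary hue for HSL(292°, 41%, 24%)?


Complement = opposite side of color wheel = hue + 180°
H' = (292 + 180) mod 360 = 112°
S and L unchanged.
= HSL(112°, 41%, 24%)


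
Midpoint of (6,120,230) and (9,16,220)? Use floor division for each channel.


Midpoint: each channel = ⌊(C₁+C₂)/2⌋
R: ⌊(6+9)/2⌋ = 7
G: ⌊(120+16)/2⌋ = 68
B: ⌊(230+220)/2⌋ = 225
= RGB(7, 68, 225)


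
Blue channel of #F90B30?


Color: #F90B30
R = F9 = 249
G = 0B = 11
B = 30 = 48
Blue = 48


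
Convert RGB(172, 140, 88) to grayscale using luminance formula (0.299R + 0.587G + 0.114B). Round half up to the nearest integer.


Gray = 0.299×R + 0.587×G + 0.114×B
Gray = 0.299×172 + 0.587×140 + 0.114×88
Gray = 51.428 + 82.180 + 10.032
Gray = 143.640 → round half up → 144
Gray = 144


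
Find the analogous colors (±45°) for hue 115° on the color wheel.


Base hue: 115°
Left analog: (115 - 45) mod 360 = 70°
Right analog: (115 + 45) mod 360 = 160°
Analogous hues = 70° and 160°


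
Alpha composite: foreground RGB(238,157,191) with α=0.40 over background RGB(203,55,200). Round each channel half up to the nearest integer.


C = α×F + (1-α)×B, with 1-α = 0.60
R: 0.40×238 + 0.60×203 = 95.20 + 121.80 = 217.00 → 217
G: 0.40×157 + 0.60×55 = 62.80 + 33.00 = 95.80 → 96
B: 0.40×191 + 0.60×200 = 76.40 + 120.00 = 196.40 → 196
= RGB(217, 96, 196)


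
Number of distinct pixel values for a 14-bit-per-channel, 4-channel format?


Total bits = 14 bits/channel × 4 channels = 56 bits
Distinct pixel values = 2^56
= 72,057,594,037,927,936 pixel values


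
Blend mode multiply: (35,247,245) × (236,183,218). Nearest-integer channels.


Multiply: C = A×B/255, rounded to nearest integer
R: 35×236/255 = 8260/255 ≈ 32.392 → 32
G: 247×183/255 = 45201/255 ≈ 177.259 → 177
B: 245×218/255 = 53410/255 ≈ 209.451 → 209
= RGB(32, 177, 209)


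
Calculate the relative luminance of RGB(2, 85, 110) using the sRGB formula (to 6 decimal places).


Linearize each channel (sRGB transfer function): c = v/255; c_lin = c/12.92 if c ≤ 0.04045, else ((c+0.055)/1.055)^2.4
  R: 2/255 ≈ 0.007843 ≤ 0.04045 → 0.007843/12.92 ≈ 0.000607
  G: 85/255 ≈ 0.333333 > 0.04045 → ((0.333333+0.055)/1.055)^2.4 ≈ 0.090842
  B: 110/255 ≈ 0.431373 > 0.04045 → ((0.431373+0.055)/1.055)^2.4 ≈ 0.155926
R_lin = 0.000607, G_lin = 0.090842, B_lin = 0.155926
L = 0.2126×R + 0.7152×G + 0.0722×B
L = 0.2126×0.000607 + 0.7152×0.090842 + 0.0722×0.155926
L ≈ 0.076357


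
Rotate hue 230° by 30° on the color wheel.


New hue = (H + rotation) mod 360
New hue = (230 + 30) mod 360
= 260 mod 360
= 260°


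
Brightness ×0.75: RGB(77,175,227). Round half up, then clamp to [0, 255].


Multiply each channel by 0.75, round half up, clamp to [0, 255]
R: 77×0.75 = 57.75 → round → 58
G: 175×0.75 = 131.25 → round → 131
B: 227×0.75 = 170.25 → round → 170
= RGB(58, 131, 170)


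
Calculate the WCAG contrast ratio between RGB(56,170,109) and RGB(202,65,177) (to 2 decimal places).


Linearize each sRGB channel c=v/255: c/12.92 if c ≤ 0.04045 else ((c+0.055)/1.055)^2.4
L = 0.2126×R_lin + 0.7152×G_lin + 0.0722×B_lin
Color 1 (56,170,109):
  R=56: 56/255≈0.2196 > 0.04045 → ((0.2196+0.055)/1.055)^2.4 ≈ 0.03955
  G=170: 170/255≈0.6667 > 0.04045 → ((0.6667+0.055)/1.055)^2.4 ≈ 0.40198
  B=109: 109/255≈0.4275 > 0.04045 → ((0.4275+0.055)/1.055)^2.4 ≈ 0.15293
  L1 = 0.2126×0.03955 + 0.7152×0.40198 + 0.0722×0.15293 ≈ 0.30694
Color 2 (202,65,177):
  R=202: 202/255≈0.7922 > 0.04045 → ((0.7922+0.055)/1.055)^2.4 ≈ 0.59062
  G=65: 65/255≈0.2549 > 0.04045 → ((0.2549+0.055)/1.055)^2.4 ≈ 0.05286
  B=177: 177/255≈0.6941 > 0.04045 → ((0.6941+0.055)/1.055)^2.4 ≈ 0.43966
  L2 = 0.2126×0.59062 + 0.7152×0.05286 + 0.0722×0.43966 ≈ 0.19511
Lighter = 0.30694, Darker = 0.19511
Ratio = (L_lighter + 0.05) / (L_darker + 0.05)
Ratio = (0.30694 + 0.05) / (0.19511 + 0.05) = 0.35694 / 0.24511 ≈ 1.4562
Ratio ≈ 1.46:1


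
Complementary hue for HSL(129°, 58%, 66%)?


Complement = opposite side of color wheel = hue + 180°
H' = (129 + 180) mod 360 = 309°
S and L unchanged.
= HSL(309°, 58%, 66%)


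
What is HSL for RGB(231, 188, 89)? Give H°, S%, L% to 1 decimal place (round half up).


Normalize: R'=231/255≈0.9059, G'=188/255≈0.7373, B'=89/255≈0.3490
Max=231/255, Min=89/255, Δ=Max-Min=142/255
L = (Max+Min)/2 = (231+89)/510 = 320/510 = 0.62745… → L = 62.7%
L > 0.5 → S = Δ/(2-Max-Min) = 142/(510-231-89) = 142/190 = 0.74736… → S = 74.7%
(the 1/255 factors cancel in S and H, so raw channel differences can be used)
Max is R' → H = 60 × (((G-B)/Δ) mod 6) = 60 × (((188-89)/142) mod 6)
  99/142 = 0.6971…
  H = 60 × 0.6971… = 41.830…° → H = 41.8°
= HSL(41.8°, 74.7%, 62.7%)


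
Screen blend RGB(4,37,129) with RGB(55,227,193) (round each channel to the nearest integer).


Screen: C = 255 - (255-A)×(255-B)/255, rounded to nearest integer
R: 255 - (255-4)×(255-55)/255 = 255 - 50200/255 ≈ 255 - 196.863 = 58.137 → 58
G: 255 - (255-37)×(255-227)/255 = 255 - 6104/255 ≈ 255 - 23.937 = 231.063 → 231
B: 255 - (255-129)×(255-193)/255 = 255 - 7812/255 ≈ 255 - 30.635 = 224.365 → 224
= RGB(58, 231, 224)


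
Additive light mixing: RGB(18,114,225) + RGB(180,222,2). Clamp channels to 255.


Additive: each channel = min(255, C₁+C₂)
R: 18+180 = 198 → 198
G: 114+222 = 336 → 255
B: 225+2 = 227 → 227
= RGB(198, 255, 227)


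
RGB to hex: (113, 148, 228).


R = 113 → 71 (hex)
G = 148 → 94 (hex)
B = 228 → E4 (hex)
Hex = #7194E4


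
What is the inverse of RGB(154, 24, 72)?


Invert: (255-R, 255-G, 255-B)
R: 255-154 = 101
G: 255-24 = 231
B: 255-72 = 183
= RGB(101, 231, 183)


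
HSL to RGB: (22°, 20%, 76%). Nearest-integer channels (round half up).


H=22°, S=0.20, L=0.76
C = (1-|2L-1|)×S = (1-|0.52|)×0.20 = 0.096
H' = H/60 = 22/60 ≈ 0.3667; X = C×(1-|H' mod 2 - 1|) = 0.0352
m = L - C/2 = 0.76 - 0.048 = 0.712
Sector ⌊H'⌋ = 0 → (R',G',B') = (0.096, 0.0352, 0.0)
RGB = ((R'+m)×255, (G'+m)×255, (B'+m)×255) = (206.04, 190.536, 181.56)
Round half up → RGB(206, 191, 182)


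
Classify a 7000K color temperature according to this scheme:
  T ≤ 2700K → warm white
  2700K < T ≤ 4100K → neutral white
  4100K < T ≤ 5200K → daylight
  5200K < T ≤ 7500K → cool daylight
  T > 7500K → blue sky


Temperature: 7000K
5200K < 7000K ≤ 7500K → cool daylight
Classification: cool daylight


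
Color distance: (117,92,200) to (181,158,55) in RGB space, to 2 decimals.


d = √[(R₁-R₂)² + (G₁-G₂)² + (B₁-B₂)²]
d = √[(117-181)² + (92-158)² + (200-55)²]
d = √[4096 + 4356 + 21025]
d = √29477
d ≈ 171.69


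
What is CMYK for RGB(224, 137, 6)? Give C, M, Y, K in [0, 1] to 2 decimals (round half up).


R'=224/255≈0.8784, G'=137/255≈0.5373, B'=6/255≈0.0235
K = 1 - max(R',G',B') = 1 - 224/255 = 31/255 = 0.12156… → 0.12
(1-R'-K)/(1-K) simplifies to (max-R)/max with max = 224:
C = (224-224)/224 = 0/224 = 0 → 0.00
M = (224-137)/224 = 87/224 = 0.38839… → 0.39
Y = (224-6)/224 = 218/224 = 0.97321… → 0.97
= CMYK(0.00, 0.39, 0.97, 0.12)


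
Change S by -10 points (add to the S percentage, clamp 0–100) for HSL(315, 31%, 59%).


Original S = 31%
Adjustment = -10 percentage points
New S = 31 + (-10) = 21
Clamp to [0, 100] → 21
= HSL(315°, 21%, 59%)


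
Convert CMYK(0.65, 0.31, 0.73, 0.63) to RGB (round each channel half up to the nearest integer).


R = 255 × (1-C) × (1-K) = 255 × 0.35 × 0.37 = 33.0225 → 33
G = 255 × (1-M) × (1-K) = 255 × 0.69 × 0.37 = 65.1015 → 65
B = 255 × (1-Y) × (1-K) = 255 × 0.27 × 0.37 = 25.4745 → 25
= RGB(33, 65, 25)


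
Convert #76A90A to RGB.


76 → 118 (R)
A9 → 169 (G)
0A → 10 (B)
= RGB(118, 169, 10)


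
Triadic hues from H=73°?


Triadic: equally spaced at 120° intervals
H1 = 73°
H2 = (73 + 120) mod 360 = 193°
H3 = (73 + 240) mod 360 = 313°
Triadic = 73°, 193°, 313°


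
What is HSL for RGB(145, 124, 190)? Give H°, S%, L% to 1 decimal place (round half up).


Normalize: R'=145/255≈0.5686, G'=124/255≈0.4863, B'=190/255≈0.7451
Max=190/255, Min=124/255, Δ=Max-Min=66/255
L = (Max+Min)/2 = (190+124)/510 = 314/510 = 0.61568… → L = 61.6%
L > 0.5 → S = Δ/(2-Max-Min) = 66/(510-190-124) = 66/196 = 0.33673… → S = 33.7%
(the 1/255 factors cancel in S and H, so raw channel differences can be used)
Max is B' → H = 60 × ((R-G)/Δ + 4) = 60 × ((145-124)/66 + 4)
  21/66 + 4 = 0.3181… + 4 = 4.3181…
  H = 60 × 4.3181… = 259.090…° → H = 259.1°
= HSL(259.1°, 33.7%, 61.6%)


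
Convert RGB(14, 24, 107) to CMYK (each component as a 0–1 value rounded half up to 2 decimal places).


R'=14/255≈0.0549, G'=24/255≈0.0941, B'=107/255≈0.4196
K = 1 - max(R',G',B') = 1 - 107/255 = 148/255 = 0.58039… → 0.58
(1-R'-K)/(1-K) simplifies to (max-R)/max with max = 107:
C = (107-14)/107 = 93/107 = 0.86915… → 0.87
M = (107-24)/107 = 83/107 = 0.77570… → 0.78
Y = (107-107)/107 = 0/107 = 0 → 0.00
= CMYK(0.87, 0.78, 0.00, 0.58)


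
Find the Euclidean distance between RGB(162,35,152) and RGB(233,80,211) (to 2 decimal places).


d = √[(R₁-R₂)² + (G₁-G₂)² + (B₁-B₂)²]
d = √[(162-233)² + (35-80)² + (152-211)²]
d = √[5041 + 2025 + 3481]
d = √10547
d ≈ 102.70


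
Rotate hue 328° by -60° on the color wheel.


New hue = (H + rotation) mod 360
New hue = (328 -60) mod 360
= 268 mod 360
= 268°


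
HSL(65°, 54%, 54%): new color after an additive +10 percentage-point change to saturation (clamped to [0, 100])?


Original S = 54%
Adjustment = +10 percentage points
New S = 54 + (10) = 64
Clamp to [0, 100] → 64
= HSL(65°, 64%, 54%)


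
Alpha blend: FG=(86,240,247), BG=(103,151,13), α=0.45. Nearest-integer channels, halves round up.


C = α×F + (1-α)×B, with 1-α = 0.55
R: 0.45×86 + 0.55×103 = 38.70 + 56.65 = 95.35 → 95
G: 0.45×240 + 0.55×151 = 108.00 + 83.05 = 191.05 → 191
B: 0.45×247 + 0.55×13 = 111.15 + 7.15 = 118.30 → 118
= RGB(95, 191, 118)


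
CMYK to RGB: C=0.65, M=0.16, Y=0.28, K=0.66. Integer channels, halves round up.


R = 255 × (1-C) × (1-K) = 255 × 0.35 × 0.34 = 30.345 → 30
G = 255 × (1-M) × (1-K) = 255 × 0.84 × 0.34 = 72.828 → 73
B = 255 × (1-Y) × (1-K) = 255 × 0.72 × 0.34 = 62.424 → 62
= RGB(30, 73, 62)


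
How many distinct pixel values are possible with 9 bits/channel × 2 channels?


Total bits = 9 bits/channel × 2 channels = 18 bits
Distinct pixel values = 2^18
= 262,144 pixel values


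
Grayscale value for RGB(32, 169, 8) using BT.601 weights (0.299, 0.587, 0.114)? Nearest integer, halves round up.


Gray = 0.299×R + 0.587×G + 0.114×B
Gray = 0.299×32 + 0.587×169 + 0.114×8
Gray = 9.568 + 99.203 + 0.912
Gray = 109.683 → round half up → 110
Gray = 110


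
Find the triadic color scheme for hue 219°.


Triadic: equally spaced at 120° intervals
H1 = 219°
H2 = (219 + 120) mod 360 = 339°
H3 = (219 + 240) mod 360 = 99°
Triadic = 219°, 339°, 99°


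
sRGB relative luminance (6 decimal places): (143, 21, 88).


Linearize each channel (sRGB transfer function): c = v/255; c_lin = c/12.92 if c ≤ 0.04045, else ((c+0.055)/1.055)^2.4
  R: 143/255 ≈ 0.560784 > 0.04045 → ((0.560784+0.055)/1.055)^2.4 ≈ 0.274677
  G: 21/255 ≈ 0.082353 > 0.04045 → ((0.082353+0.055)/1.055)^2.4 ≈ 0.007499
  B: 88/255 ≈ 0.345098 > 0.04045 → ((0.345098+0.055)/1.055)^2.4 ≈ 0.097587
R_lin = 0.274677, G_lin = 0.007499, B_lin = 0.097587
L = 0.2126×R + 0.7152×G + 0.0722×B
L = 0.2126×0.274677 + 0.7152×0.007499 + 0.0722×0.097587
L ≈ 0.070806


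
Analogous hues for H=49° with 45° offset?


Base hue: 49°
Left analog: (49 - 45) mod 360 = 4°
Right analog: (49 + 45) mod 360 = 94°
Analogous hues = 4° and 94°


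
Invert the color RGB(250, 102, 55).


Invert: (255-R, 255-G, 255-B)
R: 255-250 = 5
G: 255-102 = 153
B: 255-55 = 200
= RGB(5, 153, 200)


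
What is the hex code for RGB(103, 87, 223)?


R = 103 → 67 (hex)
G = 87 → 57 (hex)
B = 223 → DF (hex)
Hex = #6757DF


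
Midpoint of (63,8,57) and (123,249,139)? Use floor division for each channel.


Midpoint: each channel = ⌊(C₁+C₂)/2⌋
R: ⌊(63+123)/2⌋ = 93
G: ⌊(8+249)/2⌋ = 128
B: ⌊(57+139)/2⌋ = 98
= RGB(93, 128, 98)


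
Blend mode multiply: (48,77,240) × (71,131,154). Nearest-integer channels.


Multiply: C = A×B/255, rounded to nearest integer
R: 48×71/255 = 3408/255 ≈ 13.365 → 13
G: 77×131/255 = 10087/255 ≈ 39.557 → 40
B: 240×154/255 = 36960/255 ≈ 144.941 → 145
= RGB(13, 40, 145)


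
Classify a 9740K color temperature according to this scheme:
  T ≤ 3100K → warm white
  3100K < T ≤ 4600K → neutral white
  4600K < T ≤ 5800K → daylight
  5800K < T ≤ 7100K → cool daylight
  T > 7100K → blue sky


Temperature: 9740K
9740K > 7100K → blue sky
Classification: blue sky


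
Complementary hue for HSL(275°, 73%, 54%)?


Complement = opposite side of color wheel = hue + 180°
H' = (275 + 180) mod 360 = 95°
S and L unchanged.
= HSL(95°, 73%, 54%)


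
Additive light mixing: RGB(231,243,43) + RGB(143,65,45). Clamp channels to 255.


Additive: each channel = min(255, C₁+C₂)
R: 231+143 = 374 → 255
G: 243+65 = 308 → 255
B: 43+45 = 88 → 88
= RGB(255, 255, 88)


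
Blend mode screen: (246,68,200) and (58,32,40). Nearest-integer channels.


Screen: C = 255 - (255-A)×(255-B)/255, rounded to nearest integer
R: 255 - (255-246)×(255-58)/255 = 255 - 1773/255 ≈ 255 - 6.953 = 248.047 → 248
G: 255 - (255-68)×(255-32)/255 = 255 - 41701/255 ≈ 255 - 163.533 = 91.467 → 91
B: 255 - (255-200)×(255-40)/255 = 255 - 11825/255 ≈ 255 - 46.373 = 208.627 → 209
= RGB(248, 91, 209)


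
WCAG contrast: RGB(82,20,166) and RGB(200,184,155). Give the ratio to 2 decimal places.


Linearize each sRGB channel c=v/255: c/12.92 if c ≤ 0.04045 else ((c+0.055)/1.055)^2.4
L = 0.2126×R_lin + 0.7152×G_lin + 0.0722×B_lin
Color 1 (82,20,166):
  R=82: 82/255≈0.3216 > 0.04045 → ((0.3216+0.055)/1.055)^2.4 ≈ 0.08438
  G=20: 20/255≈0.0784 > 0.04045 → ((0.0784+0.055)/1.055)^2.4 ≈ 0.00700
  B=166: 166/255≈0.6510 > 0.04045 → ((0.6510+0.055)/1.055)^2.4 ≈ 0.38133
  L1 = 0.2126×0.08438 + 0.7152×0.00700 + 0.0722×0.38133 ≈ 0.05047
Color 2 (200,184,155):
  R=200: 200/255≈0.7843 > 0.04045 → ((0.7843+0.055)/1.055)^2.4 ≈ 0.57758
  G=184: 184/255≈0.7216 > 0.04045 → ((0.7216+0.055)/1.055)^2.4 ≈ 0.47932
  B=155: 155/255≈0.6078 > 0.04045 → ((0.6078+0.055)/1.055)^2.4 ≈ 0.32778
  L2 = 0.2126×0.57758 + 0.7152×0.47932 + 0.0722×0.32778 ≈ 0.48927
Lighter = 0.48927, Darker = 0.05047
Ratio = (L_lighter + 0.05) / (L_darker + 0.05)
Ratio = (0.48927 + 0.05) / (0.05047 + 0.05) = 0.53927 / 0.10047 ≈ 5.3673
Ratio ≈ 5.37:1


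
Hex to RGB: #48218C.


48 → 72 (R)
21 → 33 (G)
8C → 140 (B)
= RGB(72, 33, 140)


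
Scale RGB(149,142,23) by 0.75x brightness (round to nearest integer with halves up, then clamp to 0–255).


Multiply each channel by 0.75, round half up, clamp to [0, 255]
R: 149×0.75 = 111.75 → round → 112
G: 142×0.75 = 106.5 → round → 107
B: 23×0.75 = 17.25 → round → 17
= RGB(112, 107, 17)


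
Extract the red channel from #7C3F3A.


Color: #7C3F3A
R = 7C = 124
G = 3F = 63
B = 3A = 58
Red = 124


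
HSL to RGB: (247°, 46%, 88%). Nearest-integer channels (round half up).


H=247°, S=0.46, L=0.88
C = (1-|2L-1|)×S = (1-|0.76|)×0.46 = 0.1104
H' = H/60 = 247/60 ≈ 4.1167; X = C×(1-|H' mod 2 - 1|) = 0.01288
m = L - C/2 = 0.88 - 0.0552 = 0.8248
Sector ⌊H'⌋ = 4 → (R',G',B') = (0.01288, 0.0, 0.1104)
RGB = ((R'+m)×255, (G'+m)×255, (B'+m)×255) = (213.6084, 210.324, 238.476)
Round half up → RGB(214, 210, 238)


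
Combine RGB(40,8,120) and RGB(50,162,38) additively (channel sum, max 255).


Additive: each channel = min(255, C₁+C₂)
R: 40+50 = 90 → 90
G: 8+162 = 170 → 170
B: 120+38 = 158 → 158
= RGB(90, 170, 158)


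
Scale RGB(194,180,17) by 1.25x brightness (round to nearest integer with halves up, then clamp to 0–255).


Multiply each channel by 1.25, round half up, clamp to [0, 255]
R: 194×1.25 = 242.5 → round → 243
G: 180×1.25 = 225
B: 17×1.25 = 21.25 → round → 21
= RGB(243, 225, 21)


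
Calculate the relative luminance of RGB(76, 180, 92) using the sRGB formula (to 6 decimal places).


Linearize each channel (sRGB transfer function): c = v/255; c_lin = c/12.92 if c ≤ 0.04045, else ((c+0.055)/1.055)^2.4
  R: 76/255 ≈ 0.298039 > 0.04045 → ((0.298039+0.055)/1.055)^2.4 ≈ 0.072272
  G: 180/255 ≈ 0.705882 > 0.04045 → ((0.705882+0.055)/1.055)^2.4 ≈ 0.456411
  B: 92/255 ≈ 0.360784 > 0.04045 → ((0.360784+0.055)/1.055)^2.4 ≈ 0.107023
R_lin = 0.072272, G_lin = 0.456411, B_lin = 0.107023
L = 0.2126×R + 0.7152×G + 0.0722×B
L = 0.2126×0.072272 + 0.7152×0.456411 + 0.0722×0.107023
L ≈ 0.349517


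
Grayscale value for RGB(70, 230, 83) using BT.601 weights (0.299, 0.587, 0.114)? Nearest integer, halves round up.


Gray = 0.299×R + 0.587×G + 0.114×B
Gray = 0.299×70 + 0.587×230 + 0.114×83
Gray = 20.930 + 135.010 + 9.462
Gray = 165.402 → round half up → 165
Gray = 165


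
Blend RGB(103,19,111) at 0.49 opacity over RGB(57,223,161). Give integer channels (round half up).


C = α×F + (1-α)×B, with 1-α = 0.51
R: 0.49×103 + 0.51×57 = 50.47 + 29.07 = 79.54 → 80
G: 0.49×19 + 0.51×223 = 9.31 + 113.73 = 123.04 → 123
B: 0.49×111 + 0.51×161 = 54.39 + 82.11 = 136.50 → 137
= RGB(80, 123, 137)


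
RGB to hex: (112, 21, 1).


R = 112 → 70 (hex)
G = 21 → 15 (hex)
B = 1 → 01 (hex)
Hex = #701501


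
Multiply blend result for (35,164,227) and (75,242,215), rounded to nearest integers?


Multiply: C = A×B/255, rounded to nearest integer
R: 35×75/255 = 2625/255 ≈ 10.294 → 10
G: 164×242/255 = 39688/255 ≈ 155.639 → 156
B: 227×215/255 = 48805/255 ≈ 191.392 → 191
= RGB(10, 156, 191)


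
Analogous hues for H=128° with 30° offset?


Base hue: 128°
Left analog: (128 - 30) mod 360 = 98°
Right analog: (128 + 30) mod 360 = 158°
Analogous hues = 98° and 158°


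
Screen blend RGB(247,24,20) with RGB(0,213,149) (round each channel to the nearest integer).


Screen: C = 255 - (255-A)×(255-B)/255, rounded to nearest integer
R: 255 - (255-247)×(255-0)/255 = 255 - 2040/255 ≈ 255 - 8.000 = 247.000 → 247
G: 255 - (255-24)×(255-213)/255 = 255 - 9702/255 ≈ 255 - 38.047 = 216.953 → 217
B: 255 - (255-20)×(255-149)/255 = 255 - 24910/255 ≈ 255 - 97.686 = 157.314 → 157
= RGB(247, 217, 157)


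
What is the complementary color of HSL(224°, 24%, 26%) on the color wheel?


Complement = opposite side of color wheel = hue + 180°
H' = (224 + 180) mod 360 = 44°
S and L unchanged.
= HSL(44°, 24%, 26%)


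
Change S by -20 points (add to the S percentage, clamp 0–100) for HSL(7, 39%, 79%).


Original S = 39%
Adjustment = -20 percentage points
New S = 39 + (-20) = 19
Clamp to [0, 100] → 19
= HSL(7°, 19%, 79%)


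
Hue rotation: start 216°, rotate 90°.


New hue = (H + rotation) mod 360
New hue = (216 + 90) mod 360
= 306 mod 360
= 306°


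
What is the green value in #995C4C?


Color: #995C4C
R = 99 = 153
G = 5C = 92
B = 4C = 76
Green = 92


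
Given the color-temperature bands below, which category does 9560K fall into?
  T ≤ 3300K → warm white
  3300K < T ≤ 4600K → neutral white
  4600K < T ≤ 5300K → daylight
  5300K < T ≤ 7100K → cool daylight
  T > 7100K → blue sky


Temperature: 9560K
9560K > 7100K → blue sky
Classification: blue sky


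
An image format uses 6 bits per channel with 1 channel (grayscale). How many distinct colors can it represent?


Total bits = 6 bits/channel × 1 channels = 6 bits
Distinct colors = 2^6
= 64 colors


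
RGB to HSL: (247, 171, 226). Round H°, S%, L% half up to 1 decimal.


Normalize: R'=247/255≈0.9686, G'=171/255≈0.6706, B'=226/255≈0.8863
Max=247/255, Min=171/255, Δ=Max-Min=76/255
L = (Max+Min)/2 = (247+171)/510 = 418/510 = 0.81960… → L = 82.0%
L > 0.5 → S = Δ/(2-Max-Min) = 76/(510-247-171) = 76/92 = 0.82608… → S = 82.6%
(the 1/255 factors cancel in S and H, so raw channel differences can be used)
Max is R' → H = 60 × (((G-B)/Δ) mod 6) = 60 × (((171-226)/76) mod 6)
  (-55)/76 = -0.7236…; negative, so add 6 → 5.2763…
  H = 60 × 5.2763… = 316.578…° → H = 316.6°
= HSL(316.6°, 82.6%, 82.0%)


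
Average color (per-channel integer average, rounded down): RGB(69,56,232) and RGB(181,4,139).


Midpoint: each channel = ⌊(C₁+C₂)/2⌋
R: ⌊(69+181)/2⌋ = 125
G: ⌊(56+4)/2⌋ = 30
B: ⌊(232+139)/2⌋ = 185
= RGB(125, 30, 185)


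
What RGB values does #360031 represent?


36 → 54 (R)
00 → 0 (G)
31 → 49 (B)
= RGB(54, 0, 49)


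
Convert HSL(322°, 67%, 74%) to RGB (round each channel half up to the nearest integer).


H=322°, S=0.67, L=0.74
C = (1-|2L-1|)×S = (1-|0.48|)×0.67 = 0.3484
H' = H/60 = 322/60 ≈ 5.3667; X = C×(1-|H' mod 2 - 1|) ≈ 0.2207
m = L - C/2 = 0.74 - 0.1742 = 0.5658
Sector ⌊H'⌋ = 5 → (R',G',B') = (0.3484, 0.0, ≈0.2207)
RGB = ((R'+m)×255, (G'+m)×255, (B'+m)×255) = (233.121, 144.279, 200.5456)
Round half up → RGB(233, 144, 201)


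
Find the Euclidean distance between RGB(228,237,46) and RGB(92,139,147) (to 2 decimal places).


d = √[(R₁-R₂)² + (G₁-G₂)² + (B₁-B₂)²]
d = √[(228-92)² + (237-139)² + (46-147)²]
d = √[18496 + 9604 + 10201]
d = √38301
d ≈ 195.71


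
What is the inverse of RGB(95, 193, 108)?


Invert: (255-R, 255-G, 255-B)
R: 255-95 = 160
G: 255-193 = 62
B: 255-108 = 147
= RGB(160, 62, 147)


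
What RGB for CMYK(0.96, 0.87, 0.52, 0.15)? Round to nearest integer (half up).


R = 255 × (1-C) × (1-K) = 255 × 0.04 × 0.85 = 8.67 → 9
G = 255 × (1-M) × (1-K) = 255 × 0.13 × 0.85 = 28.1775 → 28
B = 255 × (1-Y) × (1-K) = 255 × 0.48 × 0.85 = 104.04 → 104
= RGB(9, 28, 104)


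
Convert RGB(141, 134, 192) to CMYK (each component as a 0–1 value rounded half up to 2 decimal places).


R'=141/255≈0.5529, G'=134/255≈0.5255, B'=192/255≈0.7529
K = 1 - max(R',G',B') = 1 - 192/255 = 63/255 = 0.24705… → 0.25
(1-R'-K)/(1-K) simplifies to (max-R)/max with max = 192:
C = (192-141)/192 = 51/192 = 0.26562… → 0.27
M = (192-134)/192 = 58/192 = 0.30208… → 0.30
Y = (192-192)/192 = 0/192 = 0 → 0.00
= CMYK(0.27, 0.30, 0.00, 0.25)


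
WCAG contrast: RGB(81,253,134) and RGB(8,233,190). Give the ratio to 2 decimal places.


Linearize each sRGB channel c=v/255: c/12.92 if c ≤ 0.04045 else ((c+0.055)/1.055)^2.4
L = 0.2126×R_lin + 0.7152×G_lin + 0.0722×B_lin
Color 1 (81,253,134):
  R=81: 81/255≈0.3176 > 0.04045 → ((0.3176+0.055)/1.055)^2.4 ≈ 0.08228
  G=253: 253/255≈0.9922 > 0.04045 → ((0.9922+0.055)/1.055)^2.4 ≈ 0.98225
  B=134: 134/255≈0.5255 > 0.04045 → ((0.5255+0.055)/1.055)^2.4 ≈ 0.23840
  L1 = 0.2126×0.08228 + 0.7152×0.98225 + 0.0722×0.23840 ≈ 0.73721
Color 2 (8,233,190):
  R=8: 8/255≈0.0314 ≤ 0.04045 → 0.0314/12.92 ≈ 0.00243
  G=233: 233/255≈0.9137 > 0.04045 → ((0.9137+0.055)/1.055)^2.4 ≈ 0.81485
  B=190: 190/255≈0.7451 > 0.04045 → ((0.7451+0.055)/1.055)^2.4 ≈ 0.51492
  L2 = 0.2126×0.00243 + 0.7152×0.81485 + 0.0722×0.51492 ≈ 0.62047
Lighter = 0.73721, Darker = 0.62047
Ratio = (L_lighter + 0.05) / (L_darker + 0.05)
Ratio = (0.73721 + 0.05) / (0.62047 + 0.05) = 0.78721 / 0.67047 ≈ 1.1741
Ratio ≈ 1.17:1


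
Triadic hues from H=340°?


Triadic: equally spaced at 120° intervals
H1 = 340°
H2 = (340 + 120) mod 360 = 100°
H3 = (340 + 240) mod 360 = 220°
Triadic = 340°, 100°, 220°


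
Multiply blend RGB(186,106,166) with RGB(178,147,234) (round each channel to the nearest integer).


Multiply: C = A×B/255, rounded to nearest integer
R: 186×178/255 = 33108/255 ≈ 129.835 → 130
G: 106×147/255 = 15582/255 ≈ 61.106 → 61
B: 166×234/255 = 38844/255 ≈ 152.329 → 152
= RGB(130, 61, 152)


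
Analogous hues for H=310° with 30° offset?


Base hue: 310°
Left analog: (310 - 30) mod 360 = 280°
Right analog: (310 + 30) mod 360 = 340°
Analogous hues = 280° and 340°


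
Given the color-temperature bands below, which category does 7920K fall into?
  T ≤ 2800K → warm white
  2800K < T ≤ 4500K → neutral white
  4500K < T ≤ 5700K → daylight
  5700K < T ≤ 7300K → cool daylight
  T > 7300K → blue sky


Temperature: 7920K
7920K > 7300K → blue sky
Classification: blue sky


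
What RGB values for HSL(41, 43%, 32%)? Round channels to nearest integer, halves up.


H=41°, S=0.43, L=0.32
C = (1-|2L-1|)×S = (1-|-0.36|)×0.43 = 0.2752
H' = H/60 = 41/60 ≈ 0.6833; X = C×(1-|H' mod 2 - 1|) ≈ 0.1881
m = L - C/2 = 0.32 - 0.1376 = 0.1824
Sector ⌊H'⌋ = 0 → (R',G',B') = (0.2752, ≈0.1881, 0.0)
RGB = ((R'+m)×255, (G'+m)×255, (B'+m)×255) = (116.688, 94.4656, 46.512)
Round half up → RGB(117, 94, 47)


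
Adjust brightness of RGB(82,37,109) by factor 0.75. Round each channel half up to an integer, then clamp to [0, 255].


Multiply each channel by 0.75, round half up, clamp to [0, 255]
R: 82×0.75 = 61.5 → round → 62
G: 37×0.75 = 27.75 → round → 28
B: 109×0.75 = 81.75 → round → 82
= RGB(62, 28, 82)


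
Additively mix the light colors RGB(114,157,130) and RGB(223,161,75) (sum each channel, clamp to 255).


Additive: each channel = min(255, C₁+C₂)
R: 114+223 = 337 → 255
G: 157+161 = 318 → 255
B: 130+75 = 205 → 205
= RGB(255, 255, 205)


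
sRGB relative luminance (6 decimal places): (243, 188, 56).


Linearize each channel (sRGB transfer function): c = v/255; c_lin = c/12.92 if c ≤ 0.04045, else ((c+0.055)/1.055)^2.4
  R: 243/255 ≈ 0.952941 > 0.04045 → ((0.952941+0.055)/1.055)^2.4 ≈ 0.896269
  G: 188/255 ≈ 0.737255 > 0.04045 → ((0.737255+0.055)/1.055)^2.4 ≈ 0.502886
  B: 56/255 ≈ 0.219608 > 0.04045 → ((0.219608+0.055)/1.055)^2.4 ≈ 0.039546
R_lin = 0.896269, G_lin = 0.502886, B_lin = 0.039546
L = 0.2126×R + 0.7152×G + 0.0722×B
L = 0.2126×0.896269 + 0.7152×0.502886 + 0.0722×0.039546
L ≈ 0.553066


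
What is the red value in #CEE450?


Color: #CEE450
R = CE = 206
G = E4 = 228
B = 50 = 80
Red = 206


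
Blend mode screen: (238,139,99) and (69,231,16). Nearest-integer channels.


Screen: C = 255 - (255-A)×(255-B)/255, rounded to nearest integer
R: 255 - (255-238)×(255-69)/255 = 255 - 3162/255 ≈ 255 - 12.400 = 242.600 → 243
G: 255 - (255-139)×(255-231)/255 = 255 - 2784/255 ≈ 255 - 10.918 = 244.082 → 244
B: 255 - (255-99)×(255-16)/255 = 255 - 37284/255 ≈ 255 - 146.212 = 108.788 → 109
= RGB(243, 244, 109)


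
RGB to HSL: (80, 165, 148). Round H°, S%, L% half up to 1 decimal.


Normalize: R'=80/255≈0.3137, G'=165/255≈0.6471, B'=148/255≈0.5804
Max=165/255, Min=80/255, Δ=Max-Min=85/255
L = (Max+Min)/2 = (165+80)/510 = 245/510 = 0.48039… → L = 48.0%
L ≤ 0.5 → S = Δ/(Max+Min) = 85/(165+80) = 85/245 = 0.34693… → S = 34.7%
(the 1/255 factors cancel in S and H, so raw channel differences can be used)
Max is G' → H = 60 × ((B-R)/Δ + 2) = 60 × ((148-80)/85 + 2)
  68/85 + 2 = 0.8 + 2 = 2.8
  H = 60 × 2.8 = 168° → H = 168.0°
= HSL(168.0°, 34.7%, 48.0%)


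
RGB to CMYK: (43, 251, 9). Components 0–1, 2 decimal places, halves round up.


R'=43/255≈0.1686, G'=251/255≈0.9843, B'=9/255≈0.0353
K = 1 - max(R',G',B') = 1 - 251/255 = 4/255 = 0.01568… → 0.02
(1-R'-K)/(1-K) simplifies to (max-R)/max with max = 251:
C = (251-43)/251 = 208/251 = 0.82868… → 0.83
M = (251-251)/251 = 0/251 = 0 → 0.00
Y = (251-9)/251 = 242/251 = 0.96414… → 0.96
= CMYK(0.83, 0.00, 0.96, 0.02)


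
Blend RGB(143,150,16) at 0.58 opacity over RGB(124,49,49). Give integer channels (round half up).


C = α×F + (1-α)×B, with 1-α = 0.42
R: 0.58×143 + 0.42×124 = 82.94 + 52.08 = 135.02 → 135
G: 0.58×150 + 0.42×49 = 87.00 + 20.58 = 107.58 → 108
B: 0.58×16 + 0.42×49 = 9.28 + 20.58 = 29.86 → 30
= RGB(135, 108, 30)


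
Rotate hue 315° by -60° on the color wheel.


New hue = (H + rotation) mod 360
New hue = (315 -60) mod 360
= 255 mod 360
= 255°


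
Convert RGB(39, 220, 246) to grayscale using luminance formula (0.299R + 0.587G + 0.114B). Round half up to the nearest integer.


Gray = 0.299×R + 0.587×G + 0.114×B
Gray = 0.299×39 + 0.587×220 + 0.114×246
Gray = 11.661 + 129.140 + 28.044
Gray = 168.845 → round half up → 169
Gray = 169


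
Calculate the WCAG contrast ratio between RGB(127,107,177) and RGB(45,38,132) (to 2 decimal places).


Linearize each sRGB channel c=v/255: c/12.92 if c ≤ 0.04045 else ((c+0.055)/1.055)^2.4
L = 0.2126×R_lin + 0.7152×G_lin + 0.0722×B_lin
Color 1 (127,107,177):
  R=127: 127/255≈0.4980 > 0.04045 → ((0.4980+0.055)/1.055)^2.4 ≈ 0.21223
  G=107: 107/255≈0.4196 > 0.04045 → ((0.4196+0.055)/1.055)^2.4 ≈ 0.14703
  B=177: 177/255≈0.6941 > 0.04045 → ((0.6941+0.055)/1.055)^2.4 ≈ 0.43966
  L1 = 0.2126×0.21223 + 0.7152×0.14703 + 0.0722×0.43966 ≈ 0.18202
Color 2 (45,38,132):
  R=45: 45/255≈0.1765 > 0.04045 → ((0.1765+0.055)/1.055)^2.4 ≈ 0.02624
  G=38: 38/255≈0.1490 > 0.04045 → ((0.1490+0.055)/1.055)^2.4 ≈ 0.01938
  B=132: 132/255≈0.5176 > 0.04045 → ((0.5176+0.055)/1.055)^2.4 ≈ 0.23074
  L2 = 0.2126×0.02624 + 0.7152×0.01938 + 0.0722×0.23074 ≈ 0.03610
Lighter = 0.18202, Darker = 0.03610
Ratio = (L_lighter + 0.05) / (L_darker + 0.05)
Ratio = (0.18202 + 0.05) / (0.03610 + 0.05) = 0.23202 / 0.08610 ≈ 2.6947
Ratio ≈ 2.69:1


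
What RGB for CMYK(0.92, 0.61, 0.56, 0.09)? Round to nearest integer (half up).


R = 255 × (1-C) × (1-K) = 255 × 0.08 × 0.91 = 18.564 → 19
G = 255 × (1-M) × (1-K) = 255 × 0.39 × 0.91 = 90.4995 → 90
B = 255 × (1-Y) × (1-K) = 255 × 0.44 × 0.91 = 102.102 → 102
= RGB(19, 90, 102)


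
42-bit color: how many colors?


Colors = 2^bits = 2^42
= 4,398,046,511,104 colors


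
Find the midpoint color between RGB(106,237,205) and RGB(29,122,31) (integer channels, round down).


Midpoint: each channel = ⌊(C₁+C₂)/2⌋
R: ⌊(106+29)/2⌋ = 67
G: ⌊(237+122)/2⌋ = 179
B: ⌊(205+31)/2⌋ = 118
= RGB(67, 179, 118)


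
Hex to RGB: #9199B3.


91 → 145 (R)
99 → 153 (G)
B3 → 179 (B)
= RGB(145, 153, 179)


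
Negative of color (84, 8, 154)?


Invert: (255-R, 255-G, 255-B)
R: 255-84 = 171
G: 255-8 = 247
B: 255-154 = 101
= RGB(171, 247, 101)


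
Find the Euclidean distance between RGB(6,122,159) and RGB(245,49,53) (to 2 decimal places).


d = √[(R₁-R₂)² + (G₁-G₂)² + (B₁-B₂)²]
d = √[(6-245)² + (122-49)² + (159-53)²]
d = √[57121 + 5329 + 11236]
d = √73686
d ≈ 271.45


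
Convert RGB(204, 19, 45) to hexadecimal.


R = 204 → CC (hex)
G = 19 → 13 (hex)
B = 45 → 2D (hex)
Hex = #CC132D


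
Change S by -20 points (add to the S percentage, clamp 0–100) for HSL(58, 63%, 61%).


Original S = 63%
Adjustment = -20 percentage points
New S = 63 + (-20) = 43
Clamp to [0, 100] → 43
= HSL(58°, 43%, 61%)


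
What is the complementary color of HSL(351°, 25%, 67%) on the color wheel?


Complement = opposite side of color wheel = hue + 180°
H' = (351 + 180) mod 360 = 171°
S and L unchanged.
= HSL(171°, 25%, 67%)


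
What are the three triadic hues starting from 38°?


Triadic: equally spaced at 120° intervals
H1 = 38°
H2 = (38 + 120) mod 360 = 158°
H3 = (38 + 240) mod 360 = 278°
Triadic = 38°, 158°, 278°


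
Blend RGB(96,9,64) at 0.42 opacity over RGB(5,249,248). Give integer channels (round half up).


C = α×F + (1-α)×B, with 1-α = 0.58
R: 0.42×96 + 0.58×5 = 40.32 + 2.90 = 43.22 → 43
G: 0.42×9 + 0.58×249 = 3.78 + 144.42 = 148.20 → 148
B: 0.42×64 + 0.58×248 = 26.88 + 143.84 = 170.72 → 171
= RGB(43, 148, 171)


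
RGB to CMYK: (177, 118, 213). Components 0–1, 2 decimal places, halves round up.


R'=177/255≈0.6941, G'=118/255≈0.4627, B'=213/255≈0.8353
K = 1 - max(R',G',B') = 1 - 213/255 = 42/255 = 0.16470… → 0.16
(1-R'-K)/(1-K) simplifies to (max-R)/max with max = 213:
C = (213-177)/213 = 36/213 = 0.16901… → 0.17
M = (213-118)/213 = 95/213 = 0.44600… → 0.45
Y = (213-213)/213 = 0/213 = 0 → 0.00
= CMYK(0.17, 0.45, 0.00, 0.16)


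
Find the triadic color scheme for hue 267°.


Triadic: equally spaced at 120° intervals
H1 = 267°
H2 = (267 + 120) mod 360 = 27°
H3 = (267 + 240) mod 360 = 147°
Triadic = 267°, 27°, 147°


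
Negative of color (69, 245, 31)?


Invert: (255-R, 255-G, 255-B)
R: 255-69 = 186
G: 255-245 = 10
B: 255-31 = 224
= RGB(186, 10, 224)


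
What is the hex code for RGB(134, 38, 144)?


R = 134 → 86 (hex)
G = 38 → 26 (hex)
B = 144 → 90 (hex)
Hex = #862690


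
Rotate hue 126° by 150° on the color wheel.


New hue = (H + rotation) mod 360
New hue = (126 + 150) mod 360
= 276 mod 360
= 276°
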